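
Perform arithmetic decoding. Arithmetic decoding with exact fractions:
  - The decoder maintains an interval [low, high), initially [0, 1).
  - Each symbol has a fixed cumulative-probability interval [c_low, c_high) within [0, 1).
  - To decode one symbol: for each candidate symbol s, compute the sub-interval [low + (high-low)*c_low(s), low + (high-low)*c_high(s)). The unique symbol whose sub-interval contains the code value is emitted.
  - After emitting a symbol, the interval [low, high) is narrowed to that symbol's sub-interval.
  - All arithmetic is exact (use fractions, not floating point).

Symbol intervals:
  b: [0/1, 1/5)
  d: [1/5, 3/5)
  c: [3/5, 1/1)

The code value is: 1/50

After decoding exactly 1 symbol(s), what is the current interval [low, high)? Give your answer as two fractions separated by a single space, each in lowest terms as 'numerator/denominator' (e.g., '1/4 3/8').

Answer: 0/1 1/5

Derivation:
Step 1: interval [0/1, 1/1), width = 1/1 - 0/1 = 1/1
  'b': [0/1 + 1/1*0/1, 0/1 + 1/1*1/5) = [0/1, 1/5) <- contains code 1/50
  'd': [0/1 + 1/1*1/5, 0/1 + 1/1*3/5) = [1/5, 3/5)
  'c': [0/1 + 1/1*3/5, 0/1 + 1/1*1/1) = [3/5, 1/1)
  emit 'b', narrow to [0/1, 1/5)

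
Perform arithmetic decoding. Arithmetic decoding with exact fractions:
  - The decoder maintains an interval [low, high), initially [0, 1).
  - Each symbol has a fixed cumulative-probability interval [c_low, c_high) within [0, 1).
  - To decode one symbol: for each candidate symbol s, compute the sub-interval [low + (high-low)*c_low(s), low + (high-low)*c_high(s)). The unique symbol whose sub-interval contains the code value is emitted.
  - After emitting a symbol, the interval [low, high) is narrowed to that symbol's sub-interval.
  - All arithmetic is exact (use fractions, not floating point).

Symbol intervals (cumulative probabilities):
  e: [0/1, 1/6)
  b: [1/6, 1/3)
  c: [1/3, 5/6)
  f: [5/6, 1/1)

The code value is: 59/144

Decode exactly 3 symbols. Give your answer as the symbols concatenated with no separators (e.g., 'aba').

Answer: cef

Derivation:
Step 1: interval [0/1, 1/1), width = 1/1 - 0/1 = 1/1
  'e': [0/1 + 1/1*0/1, 0/1 + 1/1*1/6) = [0/1, 1/6)
  'b': [0/1 + 1/1*1/6, 0/1 + 1/1*1/3) = [1/6, 1/3)
  'c': [0/1 + 1/1*1/3, 0/1 + 1/1*5/6) = [1/3, 5/6) <- contains code 59/144
  'f': [0/1 + 1/1*5/6, 0/1 + 1/1*1/1) = [5/6, 1/1)
  emit 'c', narrow to [1/3, 5/6)
Step 2: interval [1/3, 5/6), width = 5/6 - 1/3 = 1/2
  'e': [1/3 + 1/2*0/1, 1/3 + 1/2*1/6) = [1/3, 5/12) <- contains code 59/144
  'b': [1/3 + 1/2*1/6, 1/3 + 1/2*1/3) = [5/12, 1/2)
  'c': [1/3 + 1/2*1/3, 1/3 + 1/2*5/6) = [1/2, 3/4)
  'f': [1/3 + 1/2*5/6, 1/3 + 1/2*1/1) = [3/4, 5/6)
  emit 'e', narrow to [1/3, 5/12)
Step 3: interval [1/3, 5/12), width = 5/12 - 1/3 = 1/12
  'e': [1/3 + 1/12*0/1, 1/3 + 1/12*1/6) = [1/3, 25/72)
  'b': [1/3 + 1/12*1/6, 1/3 + 1/12*1/3) = [25/72, 13/36)
  'c': [1/3 + 1/12*1/3, 1/3 + 1/12*5/6) = [13/36, 29/72)
  'f': [1/3 + 1/12*5/6, 1/3 + 1/12*1/1) = [29/72, 5/12) <- contains code 59/144
  emit 'f', narrow to [29/72, 5/12)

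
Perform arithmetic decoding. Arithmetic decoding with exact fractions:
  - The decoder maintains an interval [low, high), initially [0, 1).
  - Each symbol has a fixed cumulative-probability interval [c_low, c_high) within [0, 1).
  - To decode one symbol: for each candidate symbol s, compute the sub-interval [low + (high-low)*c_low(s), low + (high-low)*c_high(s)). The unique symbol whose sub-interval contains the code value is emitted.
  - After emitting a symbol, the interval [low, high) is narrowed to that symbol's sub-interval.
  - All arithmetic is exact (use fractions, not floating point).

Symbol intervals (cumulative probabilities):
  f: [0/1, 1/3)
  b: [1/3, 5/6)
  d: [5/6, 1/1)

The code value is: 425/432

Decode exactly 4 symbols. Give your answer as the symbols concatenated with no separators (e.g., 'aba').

Answer: ddbf

Derivation:
Step 1: interval [0/1, 1/1), width = 1/1 - 0/1 = 1/1
  'f': [0/1 + 1/1*0/1, 0/1 + 1/1*1/3) = [0/1, 1/3)
  'b': [0/1 + 1/1*1/3, 0/1 + 1/1*5/6) = [1/3, 5/6)
  'd': [0/1 + 1/1*5/6, 0/1 + 1/1*1/1) = [5/6, 1/1) <- contains code 425/432
  emit 'd', narrow to [5/6, 1/1)
Step 2: interval [5/6, 1/1), width = 1/1 - 5/6 = 1/6
  'f': [5/6 + 1/6*0/1, 5/6 + 1/6*1/3) = [5/6, 8/9)
  'b': [5/6 + 1/6*1/3, 5/6 + 1/6*5/6) = [8/9, 35/36)
  'd': [5/6 + 1/6*5/6, 5/6 + 1/6*1/1) = [35/36, 1/1) <- contains code 425/432
  emit 'd', narrow to [35/36, 1/1)
Step 3: interval [35/36, 1/1), width = 1/1 - 35/36 = 1/36
  'f': [35/36 + 1/36*0/1, 35/36 + 1/36*1/3) = [35/36, 53/54)
  'b': [35/36 + 1/36*1/3, 35/36 + 1/36*5/6) = [53/54, 215/216) <- contains code 425/432
  'd': [35/36 + 1/36*5/6, 35/36 + 1/36*1/1) = [215/216, 1/1)
  emit 'b', narrow to [53/54, 215/216)
Step 4: interval [53/54, 215/216), width = 215/216 - 53/54 = 1/72
  'f': [53/54 + 1/72*0/1, 53/54 + 1/72*1/3) = [53/54, 71/72) <- contains code 425/432
  'b': [53/54 + 1/72*1/3, 53/54 + 1/72*5/6) = [71/72, 143/144)
  'd': [53/54 + 1/72*5/6, 53/54 + 1/72*1/1) = [143/144, 215/216)
  emit 'f', narrow to [53/54, 71/72)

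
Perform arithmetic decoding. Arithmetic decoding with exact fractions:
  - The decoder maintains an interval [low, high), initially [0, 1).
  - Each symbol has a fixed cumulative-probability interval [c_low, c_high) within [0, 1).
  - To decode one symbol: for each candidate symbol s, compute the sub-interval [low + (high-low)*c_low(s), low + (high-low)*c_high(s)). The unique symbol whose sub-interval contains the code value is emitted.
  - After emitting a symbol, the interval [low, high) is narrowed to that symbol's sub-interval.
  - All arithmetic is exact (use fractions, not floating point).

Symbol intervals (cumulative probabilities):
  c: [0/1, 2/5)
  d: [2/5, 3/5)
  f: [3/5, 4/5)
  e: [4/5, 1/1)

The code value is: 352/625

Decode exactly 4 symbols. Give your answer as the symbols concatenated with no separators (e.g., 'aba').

Step 1: interval [0/1, 1/1), width = 1/1 - 0/1 = 1/1
  'c': [0/1 + 1/1*0/1, 0/1 + 1/1*2/5) = [0/1, 2/5)
  'd': [0/1 + 1/1*2/5, 0/1 + 1/1*3/5) = [2/5, 3/5) <- contains code 352/625
  'f': [0/1 + 1/1*3/5, 0/1 + 1/1*4/5) = [3/5, 4/5)
  'e': [0/1 + 1/1*4/5, 0/1 + 1/1*1/1) = [4/5, 1/1)
  emit 'd', narrow to [2/5, 3/5)
Step 2: interval [2/5, 3/5), width = 3/5 - 2/5 = 1/5
  'c': [2/5 + 1/5*0/1, 2/5 + 1/5*2/5) = [2/5, 12/25)
  'd': [2/5 + 1/5*2/5, 2/5 + 1/5*3/5) = [12/25, 13/25)
  'f': [2/5 + 1/5*3/5, 2/5 + 1/5*4/5) = [13/25, 14/25)
  'e': [2/5 + 1/5*4/5, 2/5 + 1/5*1/1) = [14/25, 3/5) <- contains code 352/625
  emit 'e', narrow to [14/25, 3/5)
Step 3: interval [14/25, 3/5), width = 3/5 - 14/25 = 1/25
  'c': [14/25 + 1/25*0/1, 14/25 + 1/25*2/5) = [14/25, 72/125) <- contains code 352/625
  'd': [14/25 + 1/25*2/5, 14/25 + 1/25*3/5) = [72/125, 73/125)
  'f': [14/25 + 1/25*3/5, 14/25 + 1/25*4/5) = [73/125, 74/125)
  'e': [14/25 + 1/25*4/5, 14/25 + 1/25*1/1) = [74/125, 3/5)
  emit 'c', narrow to [14/25, 72/125)
Step 4: interval [14/25, 72/125), width = 72/125 - 14/25 = 2/125
  'c': [14/25 + 2/125*0/1, 14/25 + 2/125*2/5) = [14/25, 354/625) <- contains code 352/625
  'd': [14/25 + 2/125*2/5, 14/25 + 2/125*3/5) = [354/625, 356/625)
  'f': [14/25 + 2/125*3/5, 14/25 + 2/125*4/5) = [356/625, 358/625)
  'e': [14/25 + 2/125*4/5, 14/25 + 2/125*1/1) = [358/625, 72/125)
  emit 'c', narrow to [14/25, 354/625)

Answer: decc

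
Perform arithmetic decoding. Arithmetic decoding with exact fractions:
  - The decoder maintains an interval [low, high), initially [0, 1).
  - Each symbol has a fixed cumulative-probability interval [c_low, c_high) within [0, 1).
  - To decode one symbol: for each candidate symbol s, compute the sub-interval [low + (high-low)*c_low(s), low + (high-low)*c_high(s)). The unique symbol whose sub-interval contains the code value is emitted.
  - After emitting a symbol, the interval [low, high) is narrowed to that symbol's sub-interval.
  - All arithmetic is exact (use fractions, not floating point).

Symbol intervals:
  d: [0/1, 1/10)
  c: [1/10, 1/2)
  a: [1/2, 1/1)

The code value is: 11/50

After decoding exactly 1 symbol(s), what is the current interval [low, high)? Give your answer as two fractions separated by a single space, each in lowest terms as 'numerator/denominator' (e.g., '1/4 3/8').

Step 1: interval [0/1, 1/1), width = 1/1 - 0/1 = 1/1
  'd': [0/1 + 1/1*0/1, 0/1 + 1/1*1/10) = [0/1, 1/10)
  'c': [0/1 + 1/1*1/10, 0/1 + 1/1*1/2) = [1/10, 1/2) <- contains code 11/50
  'a': [0/1 + 1/1*1/2, 0/1 + 1/1*1/1) = [1/2, 1/1)
  emit 'c', narrow to [1/10, 1/2)

Answer: 1/10 1/2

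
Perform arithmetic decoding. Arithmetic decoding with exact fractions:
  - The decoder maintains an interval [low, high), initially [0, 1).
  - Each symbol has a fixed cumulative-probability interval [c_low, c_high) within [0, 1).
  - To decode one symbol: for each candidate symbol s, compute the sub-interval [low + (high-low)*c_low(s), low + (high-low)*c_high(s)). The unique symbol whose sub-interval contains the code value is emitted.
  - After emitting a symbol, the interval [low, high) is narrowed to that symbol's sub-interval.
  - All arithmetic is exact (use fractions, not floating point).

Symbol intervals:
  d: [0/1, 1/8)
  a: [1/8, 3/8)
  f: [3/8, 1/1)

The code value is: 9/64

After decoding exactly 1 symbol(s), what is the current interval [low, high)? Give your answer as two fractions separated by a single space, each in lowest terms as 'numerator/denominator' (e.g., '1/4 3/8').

Answer: 1/8 3/8

Derivation:
Step 1: interval [0/1, 1/1), width = 1/1 - 0/1 = 1/1
  'd': [0/1 + 1/1*0/1, 0/1 + 1/1*1/8) = [0/1, 1/8)
  'a': [0/1 + 1/1*1/8, 0/1 + 1/1*3/8) = [1/8, 3/8) <- contains code 9/64
  'f': [0/1 + 1/1*3/8, 0/1 + 1/1*1/1) = [3/8, 1/1)
  emit 'a', narrow to [1/8, 3/8)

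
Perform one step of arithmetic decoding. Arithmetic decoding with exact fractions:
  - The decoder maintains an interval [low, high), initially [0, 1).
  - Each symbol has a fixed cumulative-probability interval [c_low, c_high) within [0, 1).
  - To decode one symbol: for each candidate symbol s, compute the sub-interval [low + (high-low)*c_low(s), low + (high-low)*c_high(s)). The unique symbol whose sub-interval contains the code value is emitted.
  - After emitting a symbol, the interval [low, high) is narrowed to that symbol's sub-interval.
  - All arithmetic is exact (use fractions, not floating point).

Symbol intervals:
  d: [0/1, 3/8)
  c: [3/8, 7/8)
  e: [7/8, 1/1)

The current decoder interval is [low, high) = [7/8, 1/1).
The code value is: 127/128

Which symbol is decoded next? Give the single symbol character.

Answer: e

Derivation:
Interval width = high − low = 1/1 − 7/8 = 1/8
Scaled code = (code − low) / width = (127/128 − 7/8) / 1/8 = 15/16
  d: [0/1, 3/8) 
  c: [3/8, 7/8) 
  e: [7/8, 1/1) ← scaled code falls here ✓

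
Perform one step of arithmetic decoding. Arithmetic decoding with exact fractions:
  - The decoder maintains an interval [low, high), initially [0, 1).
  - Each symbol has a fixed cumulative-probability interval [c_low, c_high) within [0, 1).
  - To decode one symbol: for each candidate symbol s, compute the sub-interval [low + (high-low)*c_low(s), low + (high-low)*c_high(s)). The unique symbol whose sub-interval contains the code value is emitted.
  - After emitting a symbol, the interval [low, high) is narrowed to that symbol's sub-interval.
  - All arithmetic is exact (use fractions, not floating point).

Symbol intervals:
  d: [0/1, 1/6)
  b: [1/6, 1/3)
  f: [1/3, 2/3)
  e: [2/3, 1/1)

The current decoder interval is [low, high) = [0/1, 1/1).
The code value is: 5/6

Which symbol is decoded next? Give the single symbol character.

Answer: e

Derivation:
Interval width = high − low = 1/1 − 0/1 = 1/1
Scaled code = (code − low) / width = (5/6 − 0/1) / 1/1 = 5/6
  d: [0/1, 1/6) 
  b: [1/6, 1/3) 
  f: [1/3, 2/3) 
  e: [2/3, 1/1) ← scaled code falls here ✓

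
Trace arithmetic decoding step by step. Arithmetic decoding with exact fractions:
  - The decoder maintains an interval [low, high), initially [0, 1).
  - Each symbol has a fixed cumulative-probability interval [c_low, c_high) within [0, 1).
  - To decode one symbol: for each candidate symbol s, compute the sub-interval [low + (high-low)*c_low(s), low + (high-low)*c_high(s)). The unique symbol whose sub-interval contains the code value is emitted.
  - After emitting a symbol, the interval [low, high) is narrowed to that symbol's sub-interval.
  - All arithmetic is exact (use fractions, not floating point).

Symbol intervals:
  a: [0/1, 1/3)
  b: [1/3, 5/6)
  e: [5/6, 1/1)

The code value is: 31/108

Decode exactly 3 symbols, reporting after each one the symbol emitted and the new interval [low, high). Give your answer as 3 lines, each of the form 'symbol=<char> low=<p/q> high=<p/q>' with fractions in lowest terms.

Answer: symbol=a low=0/1 high=1/3
symbol=e low=5/18 high=1/3
symbol=a low=5/18 high=8/27

Derivation:
Step 1: interval [0/1, 1/1), width = 1/1 - 0/1 = 1/1
  'a': [0/1 + 1/1*0/1, 0/1 + 1/1*1/3) = [0/1, 1/3) <- contains code 31/108
  'b': [0/1 + 1/1*1/3, 0/1 + 1/1*5/6) = [1/3, 5/6)
  'e': [0/1 + 1/1*5/6, 0/1 + 1/1*1/1) = [5/6, 1/1)
  emit 'a', narrow to [0/1, 1/3)
Step 2: interval [0/1, 1/3), width = 1/3 - 0/1 = 1/3
  'a': [0/1 + 1/3*0/1, 0/1 + 1/3*1/3) = [0/1, 1/9)
  'b': [0/1 + 1/3*1/3, 0/1 + 1/3*5/6) = [1/9, 5/18)
  'e': [0/1 + 1/3*5/6, 0/1 + 1/3*1/1) = [5/18, 1/3) <- contains code 31/108
  emit 'e', narrow to [5/18, 1/3)
Step 3: interval [5/18, 1/3), width = 1/3 - 5/18 = 1/18
  'a': [5/18 + 1/18*0/1, 5/18 + 1/18*1/3) = [5/18, 8/27) <- contains code 31/108
  'b': [5/18 + 1/18*1/3, 5/18 + 1/18*5/6) = [8/27, 35/108)
  'e': [5/18 + 1/18*5/6, 5/18 + 1/18*1/1) = [35/108, 1/3)
  emit 'a', narrow to [5/18, 8/27)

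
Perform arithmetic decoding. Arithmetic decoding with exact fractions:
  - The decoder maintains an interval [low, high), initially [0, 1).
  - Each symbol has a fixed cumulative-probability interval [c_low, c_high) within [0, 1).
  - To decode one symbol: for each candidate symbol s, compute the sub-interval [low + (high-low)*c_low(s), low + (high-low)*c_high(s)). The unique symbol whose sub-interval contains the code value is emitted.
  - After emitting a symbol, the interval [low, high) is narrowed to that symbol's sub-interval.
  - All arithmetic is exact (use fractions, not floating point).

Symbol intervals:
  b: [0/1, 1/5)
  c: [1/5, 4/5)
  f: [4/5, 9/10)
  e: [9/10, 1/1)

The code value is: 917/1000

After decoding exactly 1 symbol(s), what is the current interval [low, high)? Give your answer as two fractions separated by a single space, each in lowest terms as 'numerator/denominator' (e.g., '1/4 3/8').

Answer: 9/10 1/1

Derivation:
Step 1: interval [0/1, 1/1), width = 1/1 - 0/1 = 1/1
  'b': [0/1 + 1/1*0/1, 0/1 + 1/1*1/5) = [0/1, 1/5)
  'c': [0/1 + 1/1*1/5, 0/1 + 1/1*4/5) = [1/5, 4/5)
  'f': [0/1 + 1/1*4/5, 0/1 + 1/1*9/10) = [4/5, 9/10)
  'e': [0/1 + 1/1*9/10, 0/1 + 1/1*1/1) = [9/10, 1/1) <- contains code 917/1000
  emit 'e', narrow to [9/10, 1/1)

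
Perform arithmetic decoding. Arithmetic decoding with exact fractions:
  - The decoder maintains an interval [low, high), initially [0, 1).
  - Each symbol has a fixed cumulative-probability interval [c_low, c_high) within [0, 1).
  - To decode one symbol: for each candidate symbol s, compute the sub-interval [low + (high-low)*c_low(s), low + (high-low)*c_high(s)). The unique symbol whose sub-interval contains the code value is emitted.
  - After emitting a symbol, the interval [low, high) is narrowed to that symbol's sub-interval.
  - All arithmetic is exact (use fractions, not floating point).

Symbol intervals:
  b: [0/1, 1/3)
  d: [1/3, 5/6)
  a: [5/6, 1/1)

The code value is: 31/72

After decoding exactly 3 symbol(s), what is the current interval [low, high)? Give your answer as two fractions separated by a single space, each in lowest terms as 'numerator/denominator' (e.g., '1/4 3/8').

Step 1: interval [0/1, 1/1), width = 1/1 - 0/1 = 1/1
  'b': [0/1 + 1/1*0/1, 0/1 + 1/1*1/3) = [0/1, 1/3)
  'd': [0/1 + 1/1*1/3, 0/1 + 1/1*5/6) = [1/3, 5/6) <- contains code 31/72
  'a': [0/1 + 1/1*5/6, 0/1 + 1/1*1/1) = [5/6, 1/1)
  emit 'd', narrow to [1/3, 5/6)
Step 2: interval [1/3, 5/6), width = 5/6 - 1/3 = 1/2
  'b': [1/3 + 1/2*0/1, 1/3 + 1/2*1/3) = [1/3, 1/2) <- contains code 31/72
  'd': [1/3 + 1/2*1/3, 1/3 + 1/2*5/6) = [1/2, 3/4)
  'a': [1/3 + 1/2*5/6, 1/3 + 1/2*1/1) = [3/4, 5/6)
  emit 'b', narrow to [1/3, 1/2)
Step 3: interval [1/3, 1/2), width = 1/2 - 1/3 = 1/6
  'b': [1/3 + 1/6*0/1, 1/3 + 1/6*1/3) = [1/3, 7/18)
  'd': [1/3 + 1/6*1/3, 1/3 + 1/6*5/6) = [7/18, 17/36) <- contains code 31/72
  'a': [1/3 + 1/6*5/6, 1/3 + 1/6*1/1) = [17/36, 1/2)
  emit 'd', narrow to [7/18, 17/36)

Answer: 7/18 17/36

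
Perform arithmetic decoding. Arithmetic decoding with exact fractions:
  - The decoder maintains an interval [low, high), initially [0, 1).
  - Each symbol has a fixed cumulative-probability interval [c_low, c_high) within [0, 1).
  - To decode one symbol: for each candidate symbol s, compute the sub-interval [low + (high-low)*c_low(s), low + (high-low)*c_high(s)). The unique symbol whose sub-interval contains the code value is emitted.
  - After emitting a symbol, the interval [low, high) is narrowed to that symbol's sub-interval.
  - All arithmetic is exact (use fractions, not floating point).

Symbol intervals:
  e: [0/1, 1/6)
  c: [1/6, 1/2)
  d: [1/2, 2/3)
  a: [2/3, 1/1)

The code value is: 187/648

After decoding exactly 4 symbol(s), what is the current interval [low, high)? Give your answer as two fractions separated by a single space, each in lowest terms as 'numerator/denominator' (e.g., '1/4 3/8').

Step 1: interval [0/1, 1/1), width = 1/1 - 0/1 = 1/1
  'e': [0/1 + 1/1*0/1, 0/1 + 1/1*1/6) = [0/1, 1/6)
  'c': [0/1 + 1/1*1/6, 0/1 + 1/1*1/2) = [1/6, 1/2) <- contains code 187/648
  'd': [0/1 + 1/1*1/2, 0/1 + 1/1*2/3) = [1/2, 2/3)
  'a': [0/1 + 1/1*2/3, 0/1 + 1/1*1/1) = [2/3, 1/1)
  emit 'c', narrow to [1/6, 1/2)
Step 2: interval [1/6, 1/2), width = 1/2 - 1/6 = 1/3
  'e': [1/6 + 1/3*0/1, 1/6 + 1/3*1/6) = [1/6, 2/9)
  'c': [1/6 + 1/3*1/6, 1/6 + 1/3*1/2) = [2/9, 1/3) <- contains code 187/648
  'd': [1/6 + 1/3*1/2, 1/6 + 1/3*2/3) = [1/3, 7/18)
  'a': [1/6 + 1/3*2/3, 1/6 + 1/3*1/1) = [7/18, 1/2)
  emit 'c', narrow to [2/9, 1/3)
Step 3: interval [2/9, 1/3), width = 1/3 - 2/9 = 1/9
  'e': [2/9 + 1/9*0/1, 2/9 + 1/9*1/6) = [2/9, 13/54)
  'c': [2/9 + 1/9*1/6, 2/9 + 1/9*1/2) = [13/54, 5/18)
  'd': [2/9 + 1/9*1/2, 2/9 + 1/9*2/3) = [5/18, 8/27) <- contains code 187/648
  'a': [2/9 + 1/9*2/3, 2/9 + 1/9*1/1) = [8/27, 1/3)
  emit 'd', narrow to [5/18, 8/27)
Step 4: interval [5/18, 8/27), width = 8/27 - 5/18 = 1/54
  'e': [5/18 + 1/54*0/1, 5/18 + 1/54*1/6) = [5/18, 91/324)
  'c': [5/18 + 1/54*1/6, 5/18 + 1/54*1/2) = [91/324, 31/108)
  'd': [5/18 + 1/54*1/2, 5/18 + 1/54*2/3) = [31/108, 47/162) <- contains code 187/648
  'a': [5/18 + 1/54*2/3, 5/18 + 1/54*1/1) = [47/162, 8/27)
  emit 'd', narrow to [31/108, 47/162)

Answer: 31/108 47/162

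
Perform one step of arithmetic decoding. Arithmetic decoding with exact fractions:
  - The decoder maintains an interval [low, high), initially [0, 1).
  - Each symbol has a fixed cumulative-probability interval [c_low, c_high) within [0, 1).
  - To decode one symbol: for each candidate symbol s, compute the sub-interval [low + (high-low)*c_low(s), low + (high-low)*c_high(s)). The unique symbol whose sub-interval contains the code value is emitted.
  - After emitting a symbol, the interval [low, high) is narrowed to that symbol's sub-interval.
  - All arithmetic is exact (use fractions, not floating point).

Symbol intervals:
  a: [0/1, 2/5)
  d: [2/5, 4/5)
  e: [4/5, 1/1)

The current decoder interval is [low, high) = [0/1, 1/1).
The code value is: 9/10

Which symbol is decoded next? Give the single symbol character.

Interval width = high − low = 1/1 − 0/1 = 1/1
Scaled code = (code − low) / width = (9/10 − 0/1) / 1/1 = 9/10
  a: [0/1, 2/5) 
  d: [2/5, 4/5) 
  e: [4/5, 1/1) ← scaled code falls here ✓

Answer: e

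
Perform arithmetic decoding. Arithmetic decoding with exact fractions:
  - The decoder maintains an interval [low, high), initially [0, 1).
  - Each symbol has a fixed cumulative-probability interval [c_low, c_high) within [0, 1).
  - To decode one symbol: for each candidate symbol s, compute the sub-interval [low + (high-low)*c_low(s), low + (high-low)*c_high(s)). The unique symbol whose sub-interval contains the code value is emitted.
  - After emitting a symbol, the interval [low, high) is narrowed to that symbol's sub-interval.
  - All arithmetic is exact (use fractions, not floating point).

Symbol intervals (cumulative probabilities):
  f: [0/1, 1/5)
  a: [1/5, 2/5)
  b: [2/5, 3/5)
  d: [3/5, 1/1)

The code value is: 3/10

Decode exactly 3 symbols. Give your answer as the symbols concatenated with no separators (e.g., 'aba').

Answer: abb

Derivation:
Step 1: interval [0/1, 1/1), width = 1/1 - 0/1 = 1/1
  'f': [0/1 + 1/1*0/1, 0/1 + 1/1*1/5) = [0/1, 1/5)
  'a': [0/1 + 1/1*1/5, 0/1 + 1/1*2/5) = [1/5, 2/5) <- contains code 3/10
  'b': [0/1 + 1/1*2/5, 0/1 + 1/1*3/5) = [2/5, 3/5)
  'd': [0/1 + 1/1*3/5, 0/1 + 1/1*1/1) = [3/5, 1/1)
  emit 'a', narrow to [1/5, 2/5)
Step 2: interval [1/5, 2/5), width = 2/5 - 1/5 = 1/5
  'f': [1/5 + 1/5*0/1, 1/5 + 1/5*1/5) = [1/5, 6/25)
  'a': [1/5 + 1/5*1/5, 1/5 + 1/5*2/5) = [6/25, 7/25)
  'b': [1/5 + 1/5*2/5, 1/5 + 1/5*3/5) = [7/25, 8/25) <- contains code 3/10
  'd': [1/5 + 1/5*3/5, 1/5 + 1/5*1/1) = [8/25, 2/5)
  emit 'b', narrow to [7/25, 8/25)
Step 3: interval [7/25, 8/25), width = 8/25 - 7/25 = 1/25
  'f': [7/25 + 1/25*0/1, 7/25 + 1/25*1/5) = [7/25, 36/125)
  'a': [7/25 + 1/25*1/5, 7/25 + 1/25*2/5) = [36/125, 37/125)
  'b': [7/25 + 1/25*2/5, 7/25 + 1/25*3/5) = [37/125, 38/125) <- contains code 3/10
  'd': [7/25 + 1/25*3/5, 7/25 + 1/25*1/1) = [38/125, 8/25)
  emit 'b', narrow to [37/125, 38/125)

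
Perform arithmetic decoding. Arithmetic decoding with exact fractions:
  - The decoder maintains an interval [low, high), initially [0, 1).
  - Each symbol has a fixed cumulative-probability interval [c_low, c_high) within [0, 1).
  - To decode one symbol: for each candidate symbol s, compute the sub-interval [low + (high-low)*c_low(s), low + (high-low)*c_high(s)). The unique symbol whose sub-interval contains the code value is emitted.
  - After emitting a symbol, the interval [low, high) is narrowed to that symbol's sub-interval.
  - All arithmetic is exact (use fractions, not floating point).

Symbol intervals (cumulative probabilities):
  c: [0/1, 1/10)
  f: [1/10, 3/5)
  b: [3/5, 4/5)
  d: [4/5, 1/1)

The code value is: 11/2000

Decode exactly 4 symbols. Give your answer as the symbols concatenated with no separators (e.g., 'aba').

Answer: ccfd

Derivation:
Step 1: interval [0/1, 1/1), width = 1/1 - 0/1 = 1/1
  'c': [0/1 + 1/1*0/1, 0/1 + 1/1*1/10) = [0/1, 1/10) <- contains code 11/2000
  'f': [0/1 + 1/1*1/10, 0/1 + 1/1*3/5) = [1/10, 3/5)
  'b': [0/1 + 1/1*3/5, 0/1 + 1/1*4/5) = [3/5, 4/5)
  'd': [0/1 + 1/1*4/5, 0/1 + 1/1*1/1) = [4/5, 1/1)
  emit 'c', narrow to [0/1, 1/10)
Step 2: interval [0/1, 1/10), width = 1/10 - 0/1 = 1/10
  'c': [0/1 + 1/10*0/1, 0/1 + 1/10*1/10) = [0/1, 1/100) <- contains code 11/2000
  'f': [0/1 + 1/10*1/10, 0/1 + 1/10*3/5) = [1/100, 3/50)
  'b': [0/1 + 1/10*3/5, 0/1 + 1/10*4/5) = [3/50, 2/25)
  'd': [0/1 + 1/10*4/5, 0/1 + 1/10*1/1) = [2/25, 1/10)
  emit 'c', narrow to [0/1, 1/100)
Step 3: interval [0/1, 1/100), width = 1/100 - 0/1 = 1/100
  'c': [0/1 + 1/100*0/1, 0/1 + 1/100*1/10) = [0/1, 1/1000)
  'f': [0/1 + 1/100*1/10, 0/1 + 1/100*3/5) = [1/1000, 3/500) <- contains code 11/2000
  'b': [0/1 + 1/100*3/5, 0/1 + 1/100*4/5) = [3/500, 1/125)
  'd': [0/1 + 1/100*4/5, 0/1 + 1/100*1/1) = [1/125, 1/100)
  emit 'f', narrow to [1/1000, 3/500)
Step 4: interval [1/1000, 3/500), width = 3/500 - 1/1000 = 1/200
  'c': [1/1000 + 1/200*0/1, 1/1000 + 1/200*1/10) = [1/1000, 3/2000)
  'f': [1/1000 + 1/200*1/10, 1/1000 + 1/200*3/5) = [3/2000, 1/250)
  'b': [1/1000 + 1/200*3/5, 1/1000 + 1/200*4/5) = [1/250, 1/200)
  'd': [1/1000 + 1/200*4/5, 1/1000 + 1/200*1/1) = [1/200, 3/500) <- contains code 11/2000
  emit 'd', narrow to [1/200, 3/500)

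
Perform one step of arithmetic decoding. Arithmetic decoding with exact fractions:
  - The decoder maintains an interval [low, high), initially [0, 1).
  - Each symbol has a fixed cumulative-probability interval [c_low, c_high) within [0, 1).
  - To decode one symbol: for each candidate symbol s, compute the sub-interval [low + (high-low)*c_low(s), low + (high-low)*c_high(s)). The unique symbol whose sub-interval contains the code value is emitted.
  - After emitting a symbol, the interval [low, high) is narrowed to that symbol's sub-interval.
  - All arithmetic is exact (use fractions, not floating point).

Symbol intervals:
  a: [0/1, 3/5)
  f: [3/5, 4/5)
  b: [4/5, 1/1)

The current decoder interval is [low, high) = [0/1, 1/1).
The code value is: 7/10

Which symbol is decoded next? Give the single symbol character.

Interval width = high − low = 1/1 − 0/1 = 1/1
Scaled code = (code − low) / width = (7/10 − 0/1) / 1/1 = 7/10
  a: [0/1, 3/5) 
  f: [3/5, 4/5) ← scaled code falls here ✓
  b: [4/5, 1/1) 

Answer: f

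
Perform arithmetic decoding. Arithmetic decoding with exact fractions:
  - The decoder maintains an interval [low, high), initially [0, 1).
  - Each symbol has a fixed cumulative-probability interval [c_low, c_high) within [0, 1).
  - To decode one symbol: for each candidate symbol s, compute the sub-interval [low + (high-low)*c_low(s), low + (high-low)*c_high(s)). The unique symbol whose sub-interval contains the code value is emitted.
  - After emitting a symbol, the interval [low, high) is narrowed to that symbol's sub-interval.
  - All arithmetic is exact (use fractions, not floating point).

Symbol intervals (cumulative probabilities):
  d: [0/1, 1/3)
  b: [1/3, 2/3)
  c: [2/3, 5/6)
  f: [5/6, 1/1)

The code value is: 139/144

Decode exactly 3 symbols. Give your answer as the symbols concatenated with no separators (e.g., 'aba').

Answer: fcc

Derivation:
Step 1: interval [0/1, 1/1), width = 1/1 - 0/1 = 1/1
  'd': [0/1 + 1/1*0/1, 0/1 + 1/1*1/3) = [0/1, 1/3)
  'b': [0/1 + 1/1*1/3, 0/1 + 1/1*2/3) = [1/3, 2/3)
  'c': [0/1 + 1/1*2/3, 0/1 + 1/1*5/6) = [2/3, 5/6)
  'f': [0/1 + 1/1*5/6, 0/1 + 1/1*1/1) = [5/6, 1/1) <- contains code 139/144
  emit 'f', narrow to [5/6, 1/1)
Step 2: interval [5/6, 1/1), width = 1/1 - 5/6 = 1/6
  'd': [5/6 + 1/6*0/1, 5/6 + 1/6*1/3) = [5/6, 8/9)
  'b': [5/6 + 1/6*1/3, 5/6 + 1/6*2/3) = [8/9, 17/18)
  'c': [5/6 + 1/6*2/3, 5/6 + 1/6*5/6) = [17/18, 35/36) <- contains code 139/144
  'f': [5/6 + 1/6*5/6, 5/6 + 1/6*1/1) = [35/36, 1/1)
  emit 'c', narrow to [17/18, 35/36)
Step 3: interval [17/18, 35/36), width = 35/36 - 17/18 = 1/36
  'd': [17/18 + 1/36*0/1, 17/18 + 1/36*1/3) = [17/18, 103/108)
  'b': [17/18 + 1/36*1/3, 17/18 + 1/36*2/3) = [103/108, 26/27)
  'c': [17/18 + 1/36*2/3, 17/18 + 1/36*5/6) = [26/27, 209/216) <- contains code 139/144
  'f': [17/18 + 1/36*5/6, 17/18 + 1/36*1/1) = [209/216, 35/36)
  emit 'c', narrow to [26/27, 209/216)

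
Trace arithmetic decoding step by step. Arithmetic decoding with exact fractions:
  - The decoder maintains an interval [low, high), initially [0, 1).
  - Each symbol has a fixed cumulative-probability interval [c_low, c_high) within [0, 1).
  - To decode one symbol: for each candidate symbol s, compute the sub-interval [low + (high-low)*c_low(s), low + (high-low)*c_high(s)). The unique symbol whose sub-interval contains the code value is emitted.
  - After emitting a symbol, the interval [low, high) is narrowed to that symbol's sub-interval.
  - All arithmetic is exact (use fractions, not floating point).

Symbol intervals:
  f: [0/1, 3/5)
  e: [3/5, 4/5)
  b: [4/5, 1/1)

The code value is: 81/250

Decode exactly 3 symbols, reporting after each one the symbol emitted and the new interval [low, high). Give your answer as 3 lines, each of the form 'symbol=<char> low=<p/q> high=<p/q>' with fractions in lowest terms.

Step 1: interval [0/1, 1/1), width = 1/1 - 0/1 = 1/1
  'f': [0/1 + 1/1*0/1, 0/1 + 1/1*3/5) = [0/1, 3/5) <- contains code 81/250
  'e': [0/1 + 1/1*3/5, 0/1 + 1/1*4/5) = [3/5, 4/5)
  'b': [0/1 + 1/1*4/5, 0/1 + 1/1*1/1) = [4/5, 1/1)
  emit 'f', narrow to [0/1, 3/5)
Step 2: interval [0/1, 3/5), width = 3/5 - 0/1 = 3/5
  'f': [0/1 + 3/5*0/1, 0/1 + 3/5*3/5) = [0/1, 9/25) <- contains code 81/250
  'e': [0/1 + 3/5*3/5, 0/1 + 3/5*4/5) = [9/25, 12/25)
  'b': [0/1 + 3/5*4/5, 0/1 + 3/5*1/1) = [12/25, 3/5)
  emit 'f', narrow to [0/1, 9/25)
Step 3: interval [0/1, 9/25), width = 9/25 - 0/1 = 9/25
  'f': [0/1 + 9/25*0/1, 0/1 + 9/25*3/5) = [0/1, 27/125)
  'e': [0/1 + 9/25*3/5, 0/1 + 9/25*4/5) = [27/125, 36/125)
  'b': [0/1 + 9/25*4/5, 0/1 + 9/25*1/1) = [36/125, 9/25) <- contains code 81/250
  emit 'b', narrow to [36/125, 9/25)

Answer: symbol=f low=0/1 high=3/5
symbol=f low=0/1 high=9/25
symbol=b low=36/125 high=9/25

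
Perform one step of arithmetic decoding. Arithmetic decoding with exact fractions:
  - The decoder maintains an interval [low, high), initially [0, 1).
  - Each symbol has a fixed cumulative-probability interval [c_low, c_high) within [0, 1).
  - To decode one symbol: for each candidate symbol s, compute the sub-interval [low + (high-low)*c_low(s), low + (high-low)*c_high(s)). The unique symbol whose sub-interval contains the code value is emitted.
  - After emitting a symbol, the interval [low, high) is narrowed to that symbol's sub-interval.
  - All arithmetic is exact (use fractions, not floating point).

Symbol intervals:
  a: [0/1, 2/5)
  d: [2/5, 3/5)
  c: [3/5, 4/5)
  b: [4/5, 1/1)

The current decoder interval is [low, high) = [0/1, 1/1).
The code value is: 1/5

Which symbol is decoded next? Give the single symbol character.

Interval width = high − low = 1/1 − 0/1 = 1/1
Scaled code = (code − low) / width = (1/5 − 0/1) / 1/1 = 1/5
  a: [0/1, 2/5) ← scaled code falls here ✓
  d: [2/5, 3/5) 
  c: [3/5, 4/5) 
  b: [4/5, 1/1) 

Answer: a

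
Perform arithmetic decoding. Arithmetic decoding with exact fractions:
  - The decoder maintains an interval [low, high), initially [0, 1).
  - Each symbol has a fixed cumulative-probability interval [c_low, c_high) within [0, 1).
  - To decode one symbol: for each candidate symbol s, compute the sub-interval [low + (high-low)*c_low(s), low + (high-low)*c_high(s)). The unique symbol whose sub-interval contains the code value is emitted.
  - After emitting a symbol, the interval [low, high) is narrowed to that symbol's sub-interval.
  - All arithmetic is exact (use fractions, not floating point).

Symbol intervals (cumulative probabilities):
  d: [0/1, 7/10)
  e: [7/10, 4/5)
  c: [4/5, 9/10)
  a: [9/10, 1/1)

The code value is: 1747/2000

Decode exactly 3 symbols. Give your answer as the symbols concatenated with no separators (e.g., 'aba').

Step 1: interval [0/1, 1/1), width = 1/1 - 0/1 = 1/1
  'd': [0/1 + 1/1*0/1, 0/1 + 1/1*7/10) = [0/1, 7/10)
  'e': [0/1 + 1/1*7/10, 0/1 + 1/1*4/5) = [7/10, 4/5)
  'c': [0/1 + 1/1*4/5, 0/1 + 1/1*9/10) = [4/5, 9/10) <- contains code 1747/2000
  'a': [0/1 + 1/1*9/10, 0/1 + 1/1*1/1) = [9/10, 1/1)
  emit 'c', narrow to [4/5, 9/10)
Step 2: interval [4/5, 9/10), width = 9/10 - 4/5 = 1/10
  'd': [4/5 + 1/10*0/1, 4/5 + 1/10*7/10) = [4/5, 87/100)
  'e': [4/5 + 1/10*7/10, 4/5 + 1/10*4/5) = [87/100, 22/25) <- contains code 1747/2000
  'c': [4/5 + 1/10*4/5, 4/5 + 1/10*9/10) = [22/25, 89/100)
  'a': [4/5 + 1/10*9/10, 4/5 + 1/10*1/1) = [89/100, 9/10)
  emit 'e', narrow to [87/100, 22/25)
Step 3: interval [87/100, 22/25), width = 22/25 - 87/100 = 1/100
  'd': [87/100 + 1/100*0/1, 87/100 + 1/100*7/10) = [87/100, 877/1000) <- contains code 1747/2000
  'e': [87/100 + 1/100*7/10, 87/100 + 1/100*4/5) = [877/1000, 439/500)
  'c': [87/100 + 1/100*4/5, 87/100 + 1/100*9/10) = [439/500, 879/1000)
  'a': [87/100 + 1/100*9/10, 87/100 + 1/100*1/1) = [879/1000, 22/25)
  emit 'd', narrow to [87/100, 877/1000)

Answer: ced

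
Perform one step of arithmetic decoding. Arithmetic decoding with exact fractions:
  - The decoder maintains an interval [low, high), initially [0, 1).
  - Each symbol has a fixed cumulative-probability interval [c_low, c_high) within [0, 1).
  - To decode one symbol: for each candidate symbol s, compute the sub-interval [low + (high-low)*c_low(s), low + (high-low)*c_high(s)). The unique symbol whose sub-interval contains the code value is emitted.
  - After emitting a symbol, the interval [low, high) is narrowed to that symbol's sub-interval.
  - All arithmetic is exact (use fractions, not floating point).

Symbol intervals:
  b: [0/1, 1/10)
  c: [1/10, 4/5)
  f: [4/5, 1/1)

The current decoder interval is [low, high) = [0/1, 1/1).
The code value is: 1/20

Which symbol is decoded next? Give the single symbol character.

Answer: b

Derivation:
Interval width = high − low = 1/1 − 0/1 = 1/1
Scaled code = (code − low) / width = (1/20 − 0/1) / 1/1 = 1/20
  b: [0/1, 1/10) ← scaled code falls here ✓
  c: [1/10, 4/5) 
  f: [4/5, 1/1) 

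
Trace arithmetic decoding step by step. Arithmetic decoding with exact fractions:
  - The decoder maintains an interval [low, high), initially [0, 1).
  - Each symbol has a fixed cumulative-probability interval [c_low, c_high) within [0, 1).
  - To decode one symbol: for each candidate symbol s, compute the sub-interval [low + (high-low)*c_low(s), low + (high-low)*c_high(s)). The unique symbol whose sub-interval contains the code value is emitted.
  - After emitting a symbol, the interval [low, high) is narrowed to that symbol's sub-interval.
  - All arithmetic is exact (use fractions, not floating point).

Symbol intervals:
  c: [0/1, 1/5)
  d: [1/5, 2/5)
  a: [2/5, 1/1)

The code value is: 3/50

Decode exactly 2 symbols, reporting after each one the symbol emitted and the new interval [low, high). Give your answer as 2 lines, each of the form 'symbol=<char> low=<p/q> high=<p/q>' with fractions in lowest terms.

Answer: symbol=c low=0/1 high=1/5
symbol=d low=1/25 high=2/25

Derivation:
Step 1: interval [0/1, 1/1), width = 1/1 - 0/1 = 1/1
  'c': [0/1 + 1/1*0/1, 0/1 + 1/1*1/5) = [0/1, 1/5) <- contains code 3/50
  'd': [0/1 + 1/1*1/5, 0/1 + 1/1*2/5) = [1/5, 2/5)
  'a': [0/1 + 1/1*2/5, 0/1 + 1/1*1/1) = [2/5, 1/1)
  emit 'c', narrow to [0/1, 1/5)
Step 2: interval [0/1, 1/5), width = 1/5 - 0/1 = 1/5
  'c': [0/1 + 1/5*0/1, 0/1 + 1/5*1/5) = [0/1, 1/25)
  'd': [0/1 + 1/5*1/5, 0/1 + 1/5*2/5) = [1/25, 2/25) <- contains code 3/50
  'a': [0/1 + 1/5*2/5, 0/1 + 1/5*1/1) = [2/25, 1/5)
  emit 'd', narrow to [1/25, 2/25)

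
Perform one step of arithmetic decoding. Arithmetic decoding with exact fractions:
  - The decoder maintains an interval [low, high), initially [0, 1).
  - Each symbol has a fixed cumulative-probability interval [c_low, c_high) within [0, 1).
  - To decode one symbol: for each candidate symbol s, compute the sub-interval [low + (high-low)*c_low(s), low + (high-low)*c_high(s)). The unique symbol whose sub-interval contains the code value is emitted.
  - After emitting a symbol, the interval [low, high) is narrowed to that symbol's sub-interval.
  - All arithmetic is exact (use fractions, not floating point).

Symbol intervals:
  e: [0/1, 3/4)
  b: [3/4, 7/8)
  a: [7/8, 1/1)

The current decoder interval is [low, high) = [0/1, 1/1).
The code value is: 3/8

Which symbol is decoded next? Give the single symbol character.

Interval width = high − low = 1/1 − 0/1 = 1/1
Scaled code = (code − low) / width = (3/8 − 0/1) / 1/1 = 3/8
  e: [0/1, 3/4) ← scaled code falls here ✓
  b: [3/4, 7/8) 
  a: [7/8, 1/1) 

Answer: e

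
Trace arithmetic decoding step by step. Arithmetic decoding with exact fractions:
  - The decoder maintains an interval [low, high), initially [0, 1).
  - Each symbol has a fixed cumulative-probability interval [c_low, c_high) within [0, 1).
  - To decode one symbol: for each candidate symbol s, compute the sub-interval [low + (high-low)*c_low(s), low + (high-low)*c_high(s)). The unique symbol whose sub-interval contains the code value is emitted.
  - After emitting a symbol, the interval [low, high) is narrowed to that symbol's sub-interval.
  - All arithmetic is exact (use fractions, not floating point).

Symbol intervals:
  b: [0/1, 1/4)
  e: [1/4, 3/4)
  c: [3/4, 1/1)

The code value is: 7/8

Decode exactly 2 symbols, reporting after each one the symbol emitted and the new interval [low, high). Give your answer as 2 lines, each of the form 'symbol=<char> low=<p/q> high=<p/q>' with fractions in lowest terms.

Step 1: interval [0/1, 1/1), width = 1/1 - 0/1 = 1/1
  'b': [0/1 + 1/1*0/1, 0/1 + 1/1*1/4) = [0/1, 1/4)
  'e': [0/1 + 1/1*1/4, 0/1 + 1/1*3/4) = [1/4, 3/4)
  'c': [0/1 + 1/1*3/4, 0/1 + 1/1*1/1) = [3/4, 1/1) <- contains code 7/8
  emit 'c', narrow to [3/4, 1/1)
Step 2: interval [3/4, 1/1), width = 1/1 - 3/4 = 1/4
  'b': [3/4 + 1/4*0/1, 3/4 + 1/4*1/4) = [3/4, 13/16)
  'e': [3/4 + 1/4*1/4, 3/4 + 1/4*3/4) = [13/16, 15/16) <- contains code 7/8
  'c': [3/4 + 1/4*3/4, 3/4 + 1/4*1/1) = [15/16, 1/1)
  emit 'e', narrow to [13/16, 15/16)

Answer: symbol=c low=3/4 high=1/1
symbol=e low=13/16 high=15/16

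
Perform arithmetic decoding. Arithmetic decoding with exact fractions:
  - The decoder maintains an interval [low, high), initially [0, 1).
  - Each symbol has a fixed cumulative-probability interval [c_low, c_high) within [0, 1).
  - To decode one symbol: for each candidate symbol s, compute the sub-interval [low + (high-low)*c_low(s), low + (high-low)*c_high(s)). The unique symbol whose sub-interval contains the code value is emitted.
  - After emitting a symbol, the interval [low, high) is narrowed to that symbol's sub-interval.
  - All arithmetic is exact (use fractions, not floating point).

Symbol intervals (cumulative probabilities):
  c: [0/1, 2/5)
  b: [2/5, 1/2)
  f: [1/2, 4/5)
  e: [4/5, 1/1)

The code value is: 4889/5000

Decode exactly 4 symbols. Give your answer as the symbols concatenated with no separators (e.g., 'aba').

Step 1: interval [0/1, 1/1), width = 1/1 - 0/1 = 1/1
  'c': [0/1 + 1/1*0/1, 0/1 + 1/1*2/5) = [0/1, 2/5)
  'b': [0/1 + 1/1*2/5, 0/1 + 1/1*1/2) = [2/5, 1/2)
  'f': [0/1 + 1/1*1/2, 0/1 + 1/1*4/5) = [1/2, 4/5)
  'e': [0/1 + 1/1*4/5, 0/1 + 1/1*1/1) = [4/5, 1/1) <- contains code 4889/5000
  emit 'e', narrow to [4/5, 1/1)
Step 2: interval [4/5, 1/1), width = 1/1 - 4/5 = 1/5
  'c': [4/5 + 1/5*0/1, 4/5 + 1/5*2/5) = [4/5, 22/25)
  'b': [4/5 + 1/5*2/5, 4/5 + 1/5*1/2) = [22/25, 9/10)
  'f': [4/5 + 1/5*1/2, 4/5 + 1/5*4/5) = [9/10, 24/25)
  'e': [4/5 + 1/5*4/5, 4/5 + 1/5*1/1) = [24/25, 1/1) <- contains code 4889/5000
  emit 'e', narrow to [24/25, 1/1)
Step 3: interval [24/25, 1/1), width = 1/1 - 24/25 = 1/25
  'c': [24/25 + 1/25*0/1, 24/25 + 1/25*2/5) = [24/25, 122/125)
  'b': [24/25 + 1/25*2/5, 24/25 + 1/25*1/2) = [122/125, 49/50) <- contains code 4889/5000
  'f': [24/25 + 1/25*1/2, 24/25 + 1/25*4/5) = [49/50, 124/125)
  'e': [24/25 + 1/25*4/5, 24/25 + 1/25*1/1) = [124/125, 1/1)
  emit 'b', narrow to [122/125, 49/50)
Step 4: interval [122/125, 49/50), width = 49/50 - 122/125 = 1/250
  'c': [122/125 + 1/250*0/1, 122/125 + 1/250*2/5) = [122/125, 611/625)
  'b': [122/125 + 1/250*2/5, 122/125 + 1/250*1/2) = [611/625, 489/500) <- contains code 4889/5000
  'f': [122/125 + 1/250*1/2, 122/125 + 1/250*4/5) = [489/500, 612/625)
  'e': [122/125 + 1/250*4/5, 122/125 + 1/250*1/1) = [612/625, 49/50)
  emit 'b', narrow to [611/625, 489/500)

Answer: eebb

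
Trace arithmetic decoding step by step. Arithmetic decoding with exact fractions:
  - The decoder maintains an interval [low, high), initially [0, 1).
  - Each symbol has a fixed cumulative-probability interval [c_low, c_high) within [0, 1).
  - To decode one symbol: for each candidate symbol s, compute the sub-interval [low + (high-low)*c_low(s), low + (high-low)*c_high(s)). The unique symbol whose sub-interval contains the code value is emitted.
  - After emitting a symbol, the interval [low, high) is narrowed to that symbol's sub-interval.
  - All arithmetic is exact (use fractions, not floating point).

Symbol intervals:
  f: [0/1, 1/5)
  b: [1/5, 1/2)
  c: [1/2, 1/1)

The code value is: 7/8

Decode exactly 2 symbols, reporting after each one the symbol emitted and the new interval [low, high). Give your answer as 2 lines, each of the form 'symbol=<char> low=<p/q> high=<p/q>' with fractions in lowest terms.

Answer: symbol=c low=1/2 high=1/1
symbol=c low=3/4 high=1/1

Derivation:
Step 1: interval [0/1, 1/1), width = 1/1 - 0/1 = 1/1
  'f': [0/1 + 1/1*0/1, 0/1 + 1/1*1/5) = [0/1, 1/5)
  'b': [0/1 + 1/1*1/5, 0/1 + 1/1*1/2) = [1/5, 1/2)
  'c': [0/1 + 1/1*1/2, 0/1 + 1/1*1/1) = [1/2, 1/1) <- contains code 7/8
  emit 'c', narrow to [1/2, 1/1)
Step 2: interval [1/2, 1/1), width = 1/1 - 1/2 = 1/2
  'f': [1/2 + 1/2*0/1, 1/2 + 1/2*1/5) = [1/2, 3/5)
  'b': [1/2 + 1/2*1/5, 1/2 + 1/2*1/2) = [3/5, 3/4)
  'c': [1/2 + 1/2*1/2, 1/2 + 1/2*1/1) = [3/4, 1/1) <- contains code 7/8
  emit 'c', narrow to [3/4, 1/1)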